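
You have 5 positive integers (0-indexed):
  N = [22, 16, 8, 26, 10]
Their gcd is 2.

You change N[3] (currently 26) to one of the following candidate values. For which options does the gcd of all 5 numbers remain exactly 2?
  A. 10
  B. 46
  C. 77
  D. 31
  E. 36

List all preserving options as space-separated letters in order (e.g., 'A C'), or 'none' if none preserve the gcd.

Answer: A B E

Derivation:
Old gcd = 2; gcd of others (without N[3]) = 2
New gcd for candidate v: gcd(2, v). Preserves old gcd iff gcd(2, v) = 2.
  Option A: v=10, gcd(2,10)=2 -> preserves
  Option B: v=46, gcd(2,46)=2 -> preserves
  Option C: v=77, gcd(2,77)=1 -> changes
  Option D: v=31, gcd(2,31)=1 -> changes
  Option E: v=36, gcd(2,36)=2 -> preserves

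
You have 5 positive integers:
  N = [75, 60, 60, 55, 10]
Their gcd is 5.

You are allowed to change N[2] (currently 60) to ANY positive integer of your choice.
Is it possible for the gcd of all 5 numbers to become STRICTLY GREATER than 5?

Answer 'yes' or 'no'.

Answer: no

Derivation:
Current gcd = 5
gcd of all OTHER numbers (without N[2]=60): gcd([75, 60, 55, 10]) = 5
The new gcd after any change is gcd(5, new_value).
This can be at most 5.
Since 5 = old gcd 5, the gcd can only stay the same or decrease.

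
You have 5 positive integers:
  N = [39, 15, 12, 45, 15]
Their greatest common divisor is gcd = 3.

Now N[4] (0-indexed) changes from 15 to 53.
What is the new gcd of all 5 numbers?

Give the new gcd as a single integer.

Numbers: [39, 15, 12, 45, 15], gcd = 3
Change: index 4, 15 -> 53
gcd of the OTHER numbers (without index 4): gcd([39, 15, 12, 45]) = 3
New gcd = gcd(g_others, new_val) = gcd(3, 53) = 1

Answer: 1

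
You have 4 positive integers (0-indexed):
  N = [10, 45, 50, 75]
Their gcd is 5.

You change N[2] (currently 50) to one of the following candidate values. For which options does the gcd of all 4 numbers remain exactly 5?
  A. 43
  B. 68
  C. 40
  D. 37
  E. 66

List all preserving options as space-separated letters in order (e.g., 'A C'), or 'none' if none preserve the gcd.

Old gcd = 5; gcd of others (without N[2]) = 5
New gcd for candidate v: gcd(5, v). Preserves old gcd iff gcd(5, v) = 5.
  Option A: v=43, gcd(5,43)=1 -> changes
  Option B: v=68, gcd(5,68)=1 -> changes
  Option C: v=40, gcd(5,40)=5 -> preserves
  Option D: v=37, gcd(5,37)=1 -> changes
  Option E: v=66, gcd(5,66)=1 -> changes

Answer: C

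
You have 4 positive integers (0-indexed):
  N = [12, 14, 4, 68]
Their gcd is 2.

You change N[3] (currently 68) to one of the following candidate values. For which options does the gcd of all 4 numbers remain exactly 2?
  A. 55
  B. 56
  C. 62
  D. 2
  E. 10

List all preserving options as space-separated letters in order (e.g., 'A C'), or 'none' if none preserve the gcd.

Old gcd = 2; gcd of others (without N[3]) = 2
New gcd for candidate v: gcd(2, v). Preserves old gcd iff gcd(2, v) = 2.
  Option A: v=55, gcd(2,55)=1 -> changes
  Option B: v=56, gcd(2,56)=2 -> preserves
  Option C: v=62, gcd(2,62)=2 -> preserves
  Option D: v=2, gcd(2,2)=2 -> preserves
  Option E: v=10, gcd(2,10)=2 -> preserves

Answer: B C D E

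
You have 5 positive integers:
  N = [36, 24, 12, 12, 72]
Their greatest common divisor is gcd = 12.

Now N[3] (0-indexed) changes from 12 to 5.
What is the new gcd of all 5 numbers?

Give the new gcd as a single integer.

Numbers: [36, 24, 12, 12, 72], gcd = 12
Change: index 3, 12 -> 5
gcd of the OTHER numbers (without index 3): gcd([36, 24, 12, 72]) = 12
New gcd = gcd(g_others, new_val) = gcd(12, 5) = 1

Answer: 1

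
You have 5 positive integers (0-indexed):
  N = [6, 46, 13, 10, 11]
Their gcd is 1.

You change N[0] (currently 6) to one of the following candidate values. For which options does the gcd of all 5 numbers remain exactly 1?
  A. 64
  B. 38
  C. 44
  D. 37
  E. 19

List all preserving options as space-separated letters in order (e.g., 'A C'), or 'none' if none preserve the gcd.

Old gcd = 1; gcd of others (without N[0]) = 1
New gcd for candidate v: gcd(1, v). Preserves old gcd iff gcd(1, v) = 1.
  Option A: v=64, gcd(1,64)=1 -> preserves
  Option B: v=38, gcd(1,38)=1 -> preserves
  Option C: v=44, gcd(1,44)=1 -> preserves
  Option D: v=37, gcd(1,37)=1 -> preserves
  Option E: v=19, gcd(1,19)=1 -> preserves

Answer: A B C D E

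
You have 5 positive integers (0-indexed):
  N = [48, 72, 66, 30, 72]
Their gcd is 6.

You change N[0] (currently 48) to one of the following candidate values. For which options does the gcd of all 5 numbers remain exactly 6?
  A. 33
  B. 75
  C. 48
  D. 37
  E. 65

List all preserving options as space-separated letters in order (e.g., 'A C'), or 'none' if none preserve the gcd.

Old gcd = 6; gcd of others (without N[0]) = 6
New gcd for candidate v: gcd(6, v). Preserves old gcd iff gcd(6, v) = 6.
  Option A: v=33, gcd(6,33)=3 -> changes
  Option B: v=75, gcd(6,75)=3 -> changes
  Option C: v=48, gcd(6,48)=6 -> preserves
  Option D: v=37, gcd(6,37)=1 -> changes
  Option E: v=65, gcd(6,65)=1 -> changes

Answer: C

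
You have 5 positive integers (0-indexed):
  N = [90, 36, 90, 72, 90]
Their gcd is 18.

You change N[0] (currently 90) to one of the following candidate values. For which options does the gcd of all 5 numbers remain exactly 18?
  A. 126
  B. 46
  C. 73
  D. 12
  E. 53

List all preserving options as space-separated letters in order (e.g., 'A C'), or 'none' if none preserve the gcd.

Answer: A

Derivation:
Old gcd = 18; gcd of others (without N[0]) = 18
New gcd for candidate v: gcd(18, v). Preserves old gcd iff gcd(18, v) = 18.
  Option A: v=126, gcd(18,126)=18 -> preserves
  Option B: v=46, gcd(18,46)=2 -> changes
  Option C: v=73, gcd(18,73)=1 -> changes
  Option D: v=12, gcd(18,12)=6 -> changes
  Option E: v=53, gcd(18,53)=1 -> changes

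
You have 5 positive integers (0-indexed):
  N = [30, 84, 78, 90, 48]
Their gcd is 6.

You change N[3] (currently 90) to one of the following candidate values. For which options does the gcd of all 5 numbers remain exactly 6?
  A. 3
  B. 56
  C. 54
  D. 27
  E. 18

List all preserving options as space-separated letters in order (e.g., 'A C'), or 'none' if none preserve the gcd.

Old gcd = 6; gcd of others (without N[3]) = 6
New gcd for candidate v: gcd(6, v). Preserves old gcd iff gcd(6, v) = 6.
  Option A: v=3, gcd(6,3)=3 -> changes
  Option B: v=56, gcd(6,56)=2 -> changes
  Option C: v=54, gcd(6,54)=6 -> preserves
  Option D: v=27, gcd(6,27)=3 -> changes
  Option E: v=18, gcd(6,18)=6 -> preserves

Answer: C E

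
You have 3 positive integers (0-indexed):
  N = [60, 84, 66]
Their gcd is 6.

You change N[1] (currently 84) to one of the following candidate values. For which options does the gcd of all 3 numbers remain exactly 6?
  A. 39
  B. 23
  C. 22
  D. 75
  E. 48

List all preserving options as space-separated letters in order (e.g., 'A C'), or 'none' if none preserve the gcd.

Old gcd = 6; gcd of others (without N[1]) = 6
New gcd for candidate v: gcd(6, v). Preserves old gcd iff gcd(6, v) = 6.
  Option A: v=39, gcd(6,39)=3 -> changes
  Option B: v=23, gcd(6,23)=1 -> changes
  Option C: v=22, gcd(6,22)=2 -> changes
  Option D: v=75, gcd(6,75)=3 -> changes
  Option E: v=48, gcd(6,48)=6 -> preserves

Answer: E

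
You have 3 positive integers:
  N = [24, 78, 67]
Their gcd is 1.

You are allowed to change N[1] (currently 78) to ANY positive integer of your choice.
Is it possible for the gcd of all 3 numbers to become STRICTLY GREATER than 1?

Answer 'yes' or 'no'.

Current gcd = 1
gcd of all OTHER numbers (without N[1]=78): gcd([24, 67]) = 1
The new gcd after any change is gcd(1, new_value).
This can be at most 1.
Since 1 = old gcd 1, the gcd can only stay the same or decrease.

Answer: no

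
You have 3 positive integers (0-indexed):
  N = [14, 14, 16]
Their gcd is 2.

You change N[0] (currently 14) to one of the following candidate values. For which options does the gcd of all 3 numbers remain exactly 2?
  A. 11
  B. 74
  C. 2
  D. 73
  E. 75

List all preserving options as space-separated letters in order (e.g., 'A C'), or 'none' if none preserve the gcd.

Old gcd = 2; gcd of others (without N[0]) = 2
New gcd for candidate v: gcd(2, v). Preserves old gcd iff gcd(2, v) = 2.
  Option A: v=11, gcd(2,11)=1 -> changes
  Option B: v=74, gcd(2,74)=2 -> preserves
  Option C: v=2, gcd(2,2)=2 -> preserves
  Option D: v=73, gcd(2,73)=1 -> changes
  Option E: v=75, gcd(2,75)=1 -> changes

Answer: B C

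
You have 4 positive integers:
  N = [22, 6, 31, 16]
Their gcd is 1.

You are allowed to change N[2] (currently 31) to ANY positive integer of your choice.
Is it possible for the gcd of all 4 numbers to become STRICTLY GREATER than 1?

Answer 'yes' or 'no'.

Current gcd = 1
gcd of all OTHER numbers (without N[2]=31): gcd([22, 6, 16]) = 2
The new gcd after any change is gcd(2, new_value).
This can be at most 2.
Since 2 > old gcd 1, the gcd CAN increase (e.g., set N[2] = 2).

Answer: yes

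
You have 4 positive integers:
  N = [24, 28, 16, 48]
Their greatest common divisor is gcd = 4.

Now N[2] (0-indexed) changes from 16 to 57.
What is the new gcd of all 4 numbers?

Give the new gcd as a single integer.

Answer: 1

Derivation:
Numbers: [24, 28, 16, 48], gcd = 4
Change: index 2, 16 -> 57
gcd of the OTHER numbers (without index 2): gcd([24, 28, 48]) = 4
New gcd = gcd(g_others, new_val) = gcd(4, 57) = 1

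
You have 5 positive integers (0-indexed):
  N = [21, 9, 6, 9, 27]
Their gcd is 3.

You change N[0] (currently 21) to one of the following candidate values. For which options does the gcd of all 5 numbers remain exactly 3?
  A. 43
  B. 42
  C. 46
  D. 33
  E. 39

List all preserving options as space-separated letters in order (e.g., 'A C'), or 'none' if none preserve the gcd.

Old gcd = 3; gcd of others (without N[0]) = 3
New gcd for candidate v: gcd(3, v). Preserves old gcd iff gcd(3, v) = 3.
  Option A: v=43, gcd(3,43)=1 -> changes
  Option B: v=42, gcd(3,42)=3 -> preserves
  Option C: v=46, gcd(3,46)=1 -> changes
  Option D: v=33, gcd(3,33)=3 -> preserves
  Option E: v=39, gcd(3,39)=3 -> preserves

Answer: B D E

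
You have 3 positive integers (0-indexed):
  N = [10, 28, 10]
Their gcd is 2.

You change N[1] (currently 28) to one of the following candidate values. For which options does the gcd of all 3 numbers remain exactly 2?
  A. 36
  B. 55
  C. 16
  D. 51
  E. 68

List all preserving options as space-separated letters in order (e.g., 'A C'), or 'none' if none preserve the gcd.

Old gcd = 2; gcd of others (without N[1]) = 10
New gcd for candidate v: gcd(10, v). Preserves old gcd iff gcd(10, v) = 2.
  Option A: v=36, gcd(10,36)=2 -> preserves
  Option B: v=55, gcd(10,55)=5 -> changes
  Option C: v=16, gcd(10,16)=2 -> preserves
  Option D: v=51, gcd(10,51)=1 -> changes
  Option E: v=68, gcd(10,68)=2 -> preserves

Answer: A C E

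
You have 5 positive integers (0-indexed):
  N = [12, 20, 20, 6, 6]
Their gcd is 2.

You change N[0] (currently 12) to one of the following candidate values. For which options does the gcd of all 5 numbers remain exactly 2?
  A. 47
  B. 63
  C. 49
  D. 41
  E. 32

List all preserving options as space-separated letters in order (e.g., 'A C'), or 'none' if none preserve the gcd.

Answer: E

Derivation:
Old gcd = 2; gcd of others (without N[0]) = 2
New gcd for candidate v: gcd(2, v). Preserves old gcd iff gcd(2, v) = 2.
  Option A: v=47, gcd(2,47)=1 -> changes
  Option B: v=63, gcd(2,63)=1 -> changes
  Option C: v=49, gcd(2,49)=1 -> changes
  Option D: v=41, gcd(2,41)=1 -> changes
  Option E: v=32, gcd(2,32)=2 -> preserves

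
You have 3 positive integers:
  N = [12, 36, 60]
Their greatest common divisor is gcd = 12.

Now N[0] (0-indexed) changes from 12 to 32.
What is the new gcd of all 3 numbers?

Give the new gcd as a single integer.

Answer: 4

Derivation:
Numbers: [12, 36, 60], gcd = 12
Change: index 0, 12 -> 32
gcd of the OTHER numbers (without index 0): gcd([36, 60]) = 12
New gcd = gcd(g_others, new_val) = gcd(12, 32) = 4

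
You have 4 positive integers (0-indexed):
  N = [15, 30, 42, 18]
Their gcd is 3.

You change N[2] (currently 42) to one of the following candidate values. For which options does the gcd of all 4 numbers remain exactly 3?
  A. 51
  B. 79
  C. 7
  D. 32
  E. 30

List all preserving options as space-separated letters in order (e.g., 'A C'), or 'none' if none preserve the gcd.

Old gcd = 3; gcd of others (without N[2]) = 3
New gcd for candidate v: gcd(3, v). Preserves old gcd iff gcd(3, v) = 3.
  Option A: v=51, gcd(3,51)=3 -> preserves
  Option B: v=79, gcd(3,79)=1 -> changes
  Option C: v=7, gcd(3,7)=1 -> changes
  Option D: v=32, gcd(3,32)=1 -> changes
  Option E: v=30, gcd(3,30)=3 -> preserves

Answer: A E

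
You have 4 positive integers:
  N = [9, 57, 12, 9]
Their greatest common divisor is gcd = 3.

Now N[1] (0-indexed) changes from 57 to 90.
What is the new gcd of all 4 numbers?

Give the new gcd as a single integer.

Answer: 3

Derivation:
Numbers: [9, 57, 12, 9], gcd = 3
Change: index 1, 57 -> 90
gcd of the OTHER numbers (without index 1): gcd([9, 12, 9]) = 3
New gcd = gcd(g_others, new_val) = gcd(3, 90) = 3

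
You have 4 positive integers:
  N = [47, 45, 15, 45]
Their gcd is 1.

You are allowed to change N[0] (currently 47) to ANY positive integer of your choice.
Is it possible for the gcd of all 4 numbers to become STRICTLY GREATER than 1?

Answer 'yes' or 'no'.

Current gcd = 1
gcd of all OTHER numbers (without N[0]=47): gcd([45, 15, 45]) = 15
The new gcd after any change is gcd(15, new_value).
This can be at most 15.
Since 15 > old gcd 1, the gcd CAN increase (e.g., set N[0] = 15).

Answer: yes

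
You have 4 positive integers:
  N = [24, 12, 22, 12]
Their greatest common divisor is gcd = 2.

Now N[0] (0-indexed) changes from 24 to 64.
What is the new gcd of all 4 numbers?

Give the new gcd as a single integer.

Numbers: [24, 12, 22, 12], gcd = 2
Change: index 0, 24 -> 64
gcd of the OTHER numbers (without index 0): gcd([12, 22, 12]) = 2
New gcd = gcd(g_others, new_val) = gcd(2, 64) = 2

Answer: 2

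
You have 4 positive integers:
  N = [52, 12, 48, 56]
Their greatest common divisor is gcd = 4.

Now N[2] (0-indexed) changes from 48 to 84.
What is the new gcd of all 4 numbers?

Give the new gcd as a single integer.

Answer: 4

Derivation:
Numbers: [52, 12, 48, 56], gcd = 4
Change: index 2, 48 -> 84
gcd of the OTHER numbers (without index 2): gcd([52, 12, 56]) = 4
New gcd = gcd(g_others, new_val) = gcd(4, 84) = 4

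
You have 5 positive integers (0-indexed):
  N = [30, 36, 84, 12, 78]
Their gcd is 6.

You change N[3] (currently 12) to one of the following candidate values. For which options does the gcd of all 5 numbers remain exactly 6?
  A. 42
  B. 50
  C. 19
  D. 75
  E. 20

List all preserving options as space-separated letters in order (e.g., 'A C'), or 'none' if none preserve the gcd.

Answer: A

Derivation:
Old gcd = 6; gcd of others (without N[3]) = 6
New gcd for candidate v: gcd(6, v). Preserves old gcd iff gcd(6, v) = 6.
  Option A: v=42, gcd(6,42)=6 -> preserves
  Option B: v=50, gcd(6,50)=2 -> changes
  Option C: v=19, gcd(6,19)=1 -> changes
  Option D: v=75, gcd(6,75)=3 -> changes
  Option E: v=20, gcd(6,20)=2 -> changes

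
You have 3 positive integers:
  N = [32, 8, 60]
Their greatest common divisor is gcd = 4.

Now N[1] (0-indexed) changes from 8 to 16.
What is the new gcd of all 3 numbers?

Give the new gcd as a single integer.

Answer: 4

Derivation:
Numbers: [32, 8, 60], gcd = 4
Change: index 1, 8 -> 16
gcd of the OTHER numbers (without index 1): gcd([32, 60]) = 4
New gcd = gcd(g_others, new_val) = gcd(4, 16) = 4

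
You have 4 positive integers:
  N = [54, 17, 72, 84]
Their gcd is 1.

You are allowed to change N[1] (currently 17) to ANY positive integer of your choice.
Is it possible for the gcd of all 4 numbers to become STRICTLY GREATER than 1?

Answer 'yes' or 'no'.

Answer: yes

Derivation:
Current gcd = 1
gcd of all OTHER numbers (without N[1]=17): gcd([54, 72, 84]) = 6
The new gcd after any change is gcd(6, new_value).
This can be at most 6.
Since 6 > old gcd 1, the gcd CAN increase (e.g., set N[1] = 6).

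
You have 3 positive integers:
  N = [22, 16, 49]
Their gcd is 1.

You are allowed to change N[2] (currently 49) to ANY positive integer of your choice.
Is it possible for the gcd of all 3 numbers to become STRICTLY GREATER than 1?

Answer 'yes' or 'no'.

Answer: yes

Derivation:
Current gcd = 1
gcd of all OTHER numbers (without N[2]=49): gcd([22, 16]) = 2
The new gcd after any change is gcd(2, new_value).
This can be at most 2.
Since 2 > old gcd 1, the gcd CAN increase (e.g., set N[2] = 2).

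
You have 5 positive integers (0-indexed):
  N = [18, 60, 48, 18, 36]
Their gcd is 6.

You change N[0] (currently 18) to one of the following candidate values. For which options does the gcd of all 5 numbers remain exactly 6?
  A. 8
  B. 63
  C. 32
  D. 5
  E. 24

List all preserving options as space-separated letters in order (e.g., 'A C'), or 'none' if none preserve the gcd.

Answer: E

Derivation:
Old gcd = 6; gcd of others (without N[0]) = 6
New gcd for candidate v: gcd(6, v). Preserves old gcd iff gcd(6, v) = 6.
  Option A: v=8, gcd(6,8)=2 -> changes
  Option B: v=63, gcd(6,63)=3 -> changes
  Option C: v=32, gcd(6,32)=2 -> changes
  Option D: v=5, gcd(6,5)=1 -> changes
  Option E: v=24, gcd(6,24)=6 -> preserves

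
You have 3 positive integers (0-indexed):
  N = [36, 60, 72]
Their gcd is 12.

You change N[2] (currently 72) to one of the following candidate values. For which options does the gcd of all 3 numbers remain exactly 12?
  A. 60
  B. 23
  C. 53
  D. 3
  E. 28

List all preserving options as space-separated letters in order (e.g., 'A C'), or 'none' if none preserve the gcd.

Answer: A

Derivation:
Old gcd = 12; gcd of others (without N[2]) = 12
New gcd for candidate v: gcd(12, v). Preserves old gcd iff gcd(12, v) = 12.
  Option A: v=60, gcd(12,60)=12 -> preserves
  Option B: v=23, gcd(12,23)=1 -> changes
  Option C: v=53, gcd(12,53)=1 -> changes
  Option D: v=3, gcd(12,3)=3 -> changes
  Option E: v=28, gcd(12,28)=4 -> changes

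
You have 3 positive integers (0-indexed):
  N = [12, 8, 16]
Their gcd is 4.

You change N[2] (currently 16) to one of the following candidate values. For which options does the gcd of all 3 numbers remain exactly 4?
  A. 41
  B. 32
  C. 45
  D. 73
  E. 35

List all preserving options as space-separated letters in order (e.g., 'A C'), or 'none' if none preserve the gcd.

Answer: B

Derivation:
Old gcd = 4; gcd of others (without N[2]) = 4
New gcd for candidate v: gcd(4, v). Preserves old gcd iff gcd(4, v) = 4.
  Option A: v=41, gcd(4,41)=1 -> changes
  Option B: v=32, gcd(4,32)=4 -> preserves
  Option C: v=45, gcd(4,45)=1 -> changes
  Option D: v=73, gcd(4,73)=1 -> changes
  Option E: v=35, gcd(4,35)=1 -> changes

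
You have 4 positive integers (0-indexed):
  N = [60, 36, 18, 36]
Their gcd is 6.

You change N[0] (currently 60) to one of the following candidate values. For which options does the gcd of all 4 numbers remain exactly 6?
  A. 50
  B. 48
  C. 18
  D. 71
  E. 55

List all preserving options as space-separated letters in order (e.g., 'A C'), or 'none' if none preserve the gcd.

Old gcd = 6; gcd of others (without N[0]) = 18
New gcd for candidate v: gcd(18, v). Preserves old gcd iff gcd(18, v) = 6.
  Option A: v=50, gcd(18,50)=2 -> changes
  Option B: v=48, gcd(18,48)=6 -> preserves
  Option C: v=18, gcd(18,18)=18 -> changes
  Option D: v=71, gcd(18,71)=1 -> changes
  Option E: v=55, gcd(18,55)=1 -> changes

Answer: B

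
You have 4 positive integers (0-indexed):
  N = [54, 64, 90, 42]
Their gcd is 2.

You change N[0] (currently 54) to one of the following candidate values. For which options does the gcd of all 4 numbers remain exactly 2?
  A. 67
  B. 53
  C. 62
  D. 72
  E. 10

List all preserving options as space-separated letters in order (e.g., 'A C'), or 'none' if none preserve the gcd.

Answer: C D E

Derivation:
Old gcd = 2; gcd of others (without N[0]) = 2
New gcd for candidate v: gcd(2, v). Preserves old gcd iff gcd(2, v) = 2.
  Option A: v=67, gcd(2,67)=1 -> changes
  Option B: v=53, gcd(2,53)=1 -> changes
  Option C: v=62, gcd(2,62)=2 -> preserves
  Option D: v=72, gcd(2,72)=2 -> preserves
  Option E: v=10, gcd(2,10)=2 -> preserves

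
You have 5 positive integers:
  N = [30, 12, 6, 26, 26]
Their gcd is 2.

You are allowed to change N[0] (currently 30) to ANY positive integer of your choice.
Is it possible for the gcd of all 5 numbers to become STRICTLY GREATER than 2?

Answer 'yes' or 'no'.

Current gcd = 2
gcd of all OTHER numbers (without N[0]=30): gcd([12, 6, 26, 26]) = 2
The new gcd after any change is gcd(2, new_value).
This can be at most 2.
Since 2 = old gcd 2, the gcd can only stay the same or decrease.

Answer: no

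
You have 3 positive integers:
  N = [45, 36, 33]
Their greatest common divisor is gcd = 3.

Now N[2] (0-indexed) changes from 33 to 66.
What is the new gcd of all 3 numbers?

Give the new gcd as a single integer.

Answer: 3

Derivation:
Numbers: [45, 36, 33], gcd = 3
Change: index 2, 33 -> 66
gcd of the OTHER numbers (without index 2): gcd([45, 36]) = 9
New gcd = gcd(g_others, new_val) = gcd(9, 66) = 3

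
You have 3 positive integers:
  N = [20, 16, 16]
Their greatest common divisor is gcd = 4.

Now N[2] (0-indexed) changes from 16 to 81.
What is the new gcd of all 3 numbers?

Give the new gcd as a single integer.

Numbers: [20, 16, 16], gcd = 4
Change: index 2, 16 -> 81
gcd of the OTHER numbers (without index 2): gcd([20, 16]) = 4
New gcd = gcd(g_others, new_val) = gcd(4, 81) = 1

Answer: 1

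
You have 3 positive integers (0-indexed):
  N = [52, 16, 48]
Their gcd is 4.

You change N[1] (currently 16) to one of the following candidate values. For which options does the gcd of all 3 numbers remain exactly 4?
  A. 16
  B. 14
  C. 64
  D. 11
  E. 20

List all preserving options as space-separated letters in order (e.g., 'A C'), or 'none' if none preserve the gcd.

Answer: A C E

Derivation:
Old gcd = 4; gcd of others (without N[1]) = 4
New gcd for candidate v: gcd(4, v). Preserves old gcd iff gcd(4, v) = 4.
  Option A: v=16, gcd(4,16)=4 -> preserves
  Option B: v=14, gcd(4,14)=2 -> changes
  Option C: v=64, gcd(4,64)=4 -> preserves
  Option D: v=11, gcd(4,11)=1 -> changes
  Option E: v=20, gcd(4,20)=4 -> preserves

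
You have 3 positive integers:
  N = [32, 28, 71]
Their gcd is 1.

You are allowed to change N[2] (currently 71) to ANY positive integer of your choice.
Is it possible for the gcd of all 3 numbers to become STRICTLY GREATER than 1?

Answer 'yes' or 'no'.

Answer: yes

Derivation:
Current gcd = 1
gcd of all OTHER numbers (without N[2]=71): gcd([32, 28]) = 4
The new gcd after any change is gcd(4, new_value).
This can be at most 4.
Since 4 > old gcd 1, the gcd CAN increase (e.g., set N[2] = 4).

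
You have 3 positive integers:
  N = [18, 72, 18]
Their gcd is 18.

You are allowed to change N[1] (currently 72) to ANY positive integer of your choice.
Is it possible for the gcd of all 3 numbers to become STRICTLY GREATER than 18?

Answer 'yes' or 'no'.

Current gcd = 18
gcd of all OTHER numbers (without N[1]=72): gcd([18, 18]) = 18
The new gcd after any change is gcd(18, new_value).
This can be at most 18.
Since 18 = old gcd 18, the gcd can only stay the same or decrease.

Answer: no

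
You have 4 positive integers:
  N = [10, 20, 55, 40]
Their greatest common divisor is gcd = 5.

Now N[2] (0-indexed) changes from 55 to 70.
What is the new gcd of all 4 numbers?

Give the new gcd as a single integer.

Numbers: [10, 20, 55, 40], gcd = 5
Change: index 2, 55 -> 70
gcd of the OTHER numbers (without index 2): gcd([10, 20, 40]) = 10
New gcd = gcd(g_others, new_val) = gcd(10, 70) = 10

Answer: 10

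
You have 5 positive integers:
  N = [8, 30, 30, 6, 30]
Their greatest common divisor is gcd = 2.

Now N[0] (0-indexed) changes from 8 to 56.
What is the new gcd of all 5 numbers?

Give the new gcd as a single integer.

Numbers: [8, 30, 30, 6, 30], gcd = 2
Change: index 0, 8 -> 56
gcd of the OTHER numbers (without index 0): gcd([30, 30, 6, 30]) = 6
New gcd = gcd(g_others, new_val) = gcd(6, 56) = 2

Answer: 2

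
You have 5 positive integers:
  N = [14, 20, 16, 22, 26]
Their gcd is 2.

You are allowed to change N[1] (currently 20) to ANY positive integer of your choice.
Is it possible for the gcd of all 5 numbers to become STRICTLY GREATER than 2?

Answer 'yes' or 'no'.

Current gcd = 2
gcd of all OTHER numbers (without N[1]=20): gcd([14, 16, 22, 26]) = 2
The new gcd after any change is gcd(2, new_value).
This can be at most 2.
Since 2 = old gcd 2, the gcd can only stay the same or decrease.

Answer: no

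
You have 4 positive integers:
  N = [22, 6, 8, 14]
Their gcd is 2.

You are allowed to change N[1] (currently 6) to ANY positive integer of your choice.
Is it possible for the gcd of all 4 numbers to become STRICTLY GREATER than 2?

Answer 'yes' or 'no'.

Current gcd = 2
gcd of all OTHER numbers (without N[1]=6): gcd([22, 8, 14]) = 2
The new gcd after any change is gcd(2, new_value).
This can be at most 2.
Since 2 = old gcd 2, the gcd can only stay the same or decrease.

Answer: no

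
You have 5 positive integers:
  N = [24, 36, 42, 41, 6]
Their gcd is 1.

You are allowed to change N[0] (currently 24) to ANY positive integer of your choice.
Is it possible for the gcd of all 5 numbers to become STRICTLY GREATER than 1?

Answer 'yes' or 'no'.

Answer: no

Derivation:
Current gcd = 1
gcd of all OTHER numbers (without N[0]=24): gcd([36, 42, 41, 6]) = 1
The new gcd after any change is gcd(1, new_value).
This can be at most 1.
Since 1 = old gcd 1, the gcd can only stay the same or decrease.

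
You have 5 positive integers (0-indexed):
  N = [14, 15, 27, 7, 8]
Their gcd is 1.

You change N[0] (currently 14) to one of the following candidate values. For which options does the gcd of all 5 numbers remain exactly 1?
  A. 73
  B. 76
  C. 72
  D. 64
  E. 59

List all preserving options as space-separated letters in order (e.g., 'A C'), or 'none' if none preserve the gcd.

Answer: A B C D E

Derivation:
Old gcd = 1; gcd of others (without N[0]) = 1
New gcd for candidate v: gcd(1, v). Preserves old gcd iff gcd(1, v) = 1.
  Option A: v=73, gcd(1,73)=1 -> preserves
  Option B: v=76, gcd(1,76)=1 -> preserves
  Option C: v=72, gcd(1,72)=1 -> preserves
  Option D: v=64, gcd(1,64)=1 -> preserves
  Option E: v=59, gcd(1,59)=1 -> preserves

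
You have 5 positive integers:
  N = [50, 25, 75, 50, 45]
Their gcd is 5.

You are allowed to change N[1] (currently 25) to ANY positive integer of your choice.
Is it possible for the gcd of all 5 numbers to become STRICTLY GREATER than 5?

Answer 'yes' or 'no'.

Current gcd = 5
gcd of all OTHER numbers (without N[1]=25): gcd([50, 75, 50, 45]) = 5
The new gcd after any change is gcd(5, new_value).
This can be at most 5.
Since 5 = old gcd 5, the gcd can only stay the same or decrease.

Answer: no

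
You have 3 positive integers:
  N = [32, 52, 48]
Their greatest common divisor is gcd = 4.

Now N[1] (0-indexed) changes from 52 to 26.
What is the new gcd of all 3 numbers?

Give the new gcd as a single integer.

Numbers: [32, 52, 48], gcd = 4
Change: index 1, 52 -> 26
gcd of the OTHER numbers (without index 1): gcd([32, 48]) = 16
New gcd = gcd(g_others, new_val) = gcd(16, 26) = 2

Answer: 2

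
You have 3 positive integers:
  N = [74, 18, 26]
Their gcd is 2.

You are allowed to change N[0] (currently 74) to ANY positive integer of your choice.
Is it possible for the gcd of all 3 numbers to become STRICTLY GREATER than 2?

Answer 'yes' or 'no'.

Answer: no

Derivation:
Current gcd = 2
gcd of all OTHER numbers (without N[0]=74): gcd([18, 26]) = 2
The new gcd after any change is gcd(2, new_value).
This can be at most 2.
Since 2 = old gcd 2, the gcd can only stay the same or decrease.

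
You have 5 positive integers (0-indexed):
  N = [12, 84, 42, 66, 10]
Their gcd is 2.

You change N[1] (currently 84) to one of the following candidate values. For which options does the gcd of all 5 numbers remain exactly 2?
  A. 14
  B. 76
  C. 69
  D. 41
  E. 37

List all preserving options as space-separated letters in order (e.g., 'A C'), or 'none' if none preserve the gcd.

Answer: A B

Derivation:
Old gcd = 2; gcd of others (without N[1]) = 2
New gcd for candidate v: gcd(2, v). Preserves old gcd iff gcd(2, v) = 2.
  Option A: v=14, gcd(2,14)=2 -> preserves
  Option B: v=76, gcd(2,76)=2 -> preserves
  Option C: v=69, gcd(2,69)=1 -> changes
  Option D: v=41, gcd(2,41)=1 -> changes
  Option E: v=37, gcd(2,37)=1 -> changes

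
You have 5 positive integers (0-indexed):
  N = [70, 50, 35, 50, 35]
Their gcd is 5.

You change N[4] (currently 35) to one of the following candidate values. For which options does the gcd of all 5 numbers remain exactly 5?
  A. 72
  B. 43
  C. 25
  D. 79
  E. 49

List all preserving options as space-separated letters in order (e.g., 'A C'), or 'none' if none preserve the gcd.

Answer: C

Derivation:
Old gcd = 5; gcd of others (without N[4]) = 5
New gcd for candidate v: gcd(5, v). Preserves old gcd iff gcd(5, v) = 5.
  Option A: v=72, gcd(5,72)=1 -> changes
  Option B: v=43, gcd(5,43)=1 -> changes
  Option C: v=25, gcd(5,25)=5 -> preserves
  Option D: v=79, gcd(5,79)=1 -> changes
  Option E: v=49, gcd(5,49)=1 -> changes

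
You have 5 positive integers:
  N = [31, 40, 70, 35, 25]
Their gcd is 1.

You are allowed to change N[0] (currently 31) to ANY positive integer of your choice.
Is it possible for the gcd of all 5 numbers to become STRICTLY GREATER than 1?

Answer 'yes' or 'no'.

Answer: yes

Derivation:
Current gcd = 1
gcd of all OTHER numbers (without N[0]=31): gcd([40, 70, 35, 25]) = 5
The new gcd after any change is gcd(5, new_value).
This can be at most 5.
Since 5 > old gcd 1, the gcd CAN increase (e.g., set N[0] = 5).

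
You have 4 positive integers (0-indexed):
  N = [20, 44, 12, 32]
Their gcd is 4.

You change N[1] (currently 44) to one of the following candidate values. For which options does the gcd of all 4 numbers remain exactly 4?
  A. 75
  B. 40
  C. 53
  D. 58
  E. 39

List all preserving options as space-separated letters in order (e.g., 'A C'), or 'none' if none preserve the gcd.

Old gcd = 4; gcd of others (without N[1]) = 4
New gcd for candidate v: gcd(4, v). Preserves old gcd iff gcd(4, v) = 4.
  Option A: v=75, gcd(4,75)=1 -> changes
  Option B: v=40, gcd(4,40)=4 -> preserves
  Option C: v=53, gcd(4,53)=1 -> changes
  Option D: v=58, gcd(4,58)=2 -> changes
  Option E: v=39, gcd(4,39)=1 -> changes

Answer: B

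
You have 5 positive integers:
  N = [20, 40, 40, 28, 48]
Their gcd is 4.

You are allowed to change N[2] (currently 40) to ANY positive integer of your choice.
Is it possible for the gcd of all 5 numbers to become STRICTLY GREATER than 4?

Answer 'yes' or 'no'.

Current gcd = 4
gcd of all OTHER numbers (without N[2]=40): gcd([20, 40, 28, 48]) = 4
The new gcd after any change is gcd(4, new_value).
This can be at most 4.
Since 4 = old gcd 4, the gcd can only stay the same or decrease.

Answer: no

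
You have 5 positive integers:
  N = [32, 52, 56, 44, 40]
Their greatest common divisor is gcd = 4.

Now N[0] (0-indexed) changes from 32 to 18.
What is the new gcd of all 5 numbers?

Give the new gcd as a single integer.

Numbers: [32, 52, 56, 44, 40], gcd = 4
Change: index 0, 32 -> 18
gcd of the OTHER numbers (without index 0): gcd([52, 56, 44, 40]) = 4
New gcd = gcd(g_others, new_val) = gcd(4, 18) = 2

Answer: 2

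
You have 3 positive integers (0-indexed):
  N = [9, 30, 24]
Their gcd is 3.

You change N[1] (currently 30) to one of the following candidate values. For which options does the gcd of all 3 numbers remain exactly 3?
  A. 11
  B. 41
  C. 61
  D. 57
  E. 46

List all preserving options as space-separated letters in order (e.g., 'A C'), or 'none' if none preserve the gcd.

Old gcd = 3; gcd of others (without N[1]) = 3
New gcd for candidate v: gcd(3, v). Preserves old gcd iff gcd(3, v) = 3.
  Option A: v=11, gcd(3,11)=1 -> changes
  Option B: v=41, gcd(3,41)=1 -> changes
  Option C: v=61, gcd(3,61)=1 -> changes
  Option D: v=57, gcd(3,57)=3 -> preserves
  Option E: v=46, gcd(3,46)=1 -> changes

Answer: D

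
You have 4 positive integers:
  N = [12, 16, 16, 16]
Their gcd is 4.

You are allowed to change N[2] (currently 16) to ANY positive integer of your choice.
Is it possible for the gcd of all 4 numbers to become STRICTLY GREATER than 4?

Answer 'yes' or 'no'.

Current gcd = 4
gcd of all OTHER numbers (without N[2]=16): gcd([12, 16, 16]) = 4
The new gcd after any change is gcd(4, new_value).
This can be at most 4.
Since 4 = old gcd 4, the gcd can only stay the same or decrease.

Answer: no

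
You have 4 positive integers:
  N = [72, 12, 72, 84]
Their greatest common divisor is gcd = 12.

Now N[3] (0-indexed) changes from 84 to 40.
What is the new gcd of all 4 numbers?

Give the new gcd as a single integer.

Numbers: [72, 12, 72, 84], gcd = 12
Change: index 3, 84 -> 40
gcd of the OTHER numbers (without index 3): gcd([72, 12, 72]) = 12
New gcd = gcd(g_others, new_val) = gcd(12, 40) = 4

Answer: 4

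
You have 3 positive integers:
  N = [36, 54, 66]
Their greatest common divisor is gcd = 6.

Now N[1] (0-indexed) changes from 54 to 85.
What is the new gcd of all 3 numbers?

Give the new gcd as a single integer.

Answer: 1

Derivation:
Numbers: [36, 54, 66], gcd = 6
Change: index 1, 54 -> 85
gcd of the OTHER numbers (without index 1): gcd([36, 66]) = 6
New gcd = gcd(g_others, new_val) = gcd(6, 85) = 1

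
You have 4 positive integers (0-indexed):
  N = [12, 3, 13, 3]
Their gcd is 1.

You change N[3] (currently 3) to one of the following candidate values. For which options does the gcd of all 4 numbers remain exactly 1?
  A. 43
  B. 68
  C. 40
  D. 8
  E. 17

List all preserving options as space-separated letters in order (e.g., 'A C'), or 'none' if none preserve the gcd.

Answer: A B C D E

Derivation:
Old gcd = 1; gcd of others (without N[3]) = 1
New gcd for candidate v: gcd(1, v). Preserves old gcd iff gcd(1, v) = 1.
  Option A: v=43, gcd(1,43)=1 -> preserves
  Option B: v=68, gcd(1,68)=1 -> preserves
  Option C: v=40, gcd(1,40)=1 -> preserves
  Option D: v=8, gcd(1,8)=1 -> preserves
  Option E: v=17, gcd(1,17)=1 -> preserves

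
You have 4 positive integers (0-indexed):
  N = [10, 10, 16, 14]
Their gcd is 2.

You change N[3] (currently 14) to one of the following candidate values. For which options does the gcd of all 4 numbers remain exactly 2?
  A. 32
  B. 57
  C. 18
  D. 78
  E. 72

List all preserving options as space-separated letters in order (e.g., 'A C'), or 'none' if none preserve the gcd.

Answer: A C D E

Derivation:
Old gcd = 2; gcd of others (without N[3]) = 2
New gcd for candidate v: gcd(2, v). Preserves old gcd iff gcd(2, v) = 2.
  Option A: v=32, gcd(2,32)=2 -> preserves
  Option B: v=57, gcd(2,57)=1 -> changes
  Option C: v=18, gcd(2,18)=2 -> preserves
  Option D: v=78, gcd(2,78)=2 -> preserves
  Option E: v=72, gcd(2,72)=2 -> preserves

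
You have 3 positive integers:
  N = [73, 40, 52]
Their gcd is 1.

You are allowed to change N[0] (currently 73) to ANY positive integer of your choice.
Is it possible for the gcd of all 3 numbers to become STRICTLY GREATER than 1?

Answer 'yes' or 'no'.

Current gcd = 1
gcd of all OTHER numbers (without N[0]=73): gcd([40, 52]) = 4
The new gcd after any change is gcd(4, new_value).
This can be at most 4.
Since 4 > old gcd 1, the gcd CAN increase (e.g., set N[0] = 4).

Answer: yes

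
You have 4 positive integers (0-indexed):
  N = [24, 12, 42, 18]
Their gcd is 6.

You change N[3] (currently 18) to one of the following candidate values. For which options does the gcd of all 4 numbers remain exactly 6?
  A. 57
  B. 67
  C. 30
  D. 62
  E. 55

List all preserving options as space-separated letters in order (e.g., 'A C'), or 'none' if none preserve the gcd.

Old gcd = 6; gcd of others (without N[3]) = 6
New gcd for candidate v: gcd(6, v). Preserves old gcd iff gcd(6, v) = 6.
  Option A: v=57, gcd(6,57)=3 -> changes
  Option B: v=67, gcd(6,67)=1 -> changes
  Option C: v=30, gcd(6,30)=6 -> preserves
  Option D: v=62, gcd(6,62)=2 -> changes
  Option E: v=55, gcd(6,55)=1 -> changes

Answer: C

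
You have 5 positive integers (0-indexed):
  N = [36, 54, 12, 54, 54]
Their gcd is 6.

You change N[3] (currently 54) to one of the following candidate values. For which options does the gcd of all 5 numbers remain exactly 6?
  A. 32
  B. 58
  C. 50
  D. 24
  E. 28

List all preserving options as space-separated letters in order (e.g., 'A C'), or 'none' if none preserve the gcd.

Answer: D

Derivation:
Old gcd = 6; gcd of others (without N[3]) = 6
New gcd for candidate v: gcd(6, v). Preserves old gcd iff gcd(6, v) = 6.
  Option A: v=32, gcd(6,32)=2 -> changes
  Option B: v=58, gcd(6,58)=2 -> changes
  Option C: v=50, gcd(6,50)=2 -> changes
  Option D: v=24, gcd(6,24)=6 -> preserves
  Option E: v=28, gcd(6,28)=2 -> changes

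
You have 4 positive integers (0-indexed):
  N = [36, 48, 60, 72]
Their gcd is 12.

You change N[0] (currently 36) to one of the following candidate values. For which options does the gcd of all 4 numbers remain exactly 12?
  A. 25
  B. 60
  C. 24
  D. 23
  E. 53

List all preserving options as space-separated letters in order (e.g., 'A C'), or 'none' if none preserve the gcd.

Old gcd = 12; gcd of others (without N[0]) = 12
New gcd for candidate v: gcd(12, v). Preserves old gcd iff gcd(12, v) = 12.
  Option A: v=25, gcd(12,25)=1 -> changes
  Option B: v=60, gcd(12,60)=12 -> preserves
  Option C: v=24, gcd(12,24)=12 -> preserves
  Option D: v=23, gcd(12,23)=1 -> changes
  Option E: v=53, gcd(12,53)=1 -> changes

Answer: B C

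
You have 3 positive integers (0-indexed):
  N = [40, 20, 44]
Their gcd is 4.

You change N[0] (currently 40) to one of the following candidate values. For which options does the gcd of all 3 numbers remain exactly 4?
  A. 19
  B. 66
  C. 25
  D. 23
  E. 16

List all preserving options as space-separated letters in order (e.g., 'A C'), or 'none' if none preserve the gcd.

Answer: E

Derivation:
Old gcd = 4; gcd of others (without N[0]) = 4
New gcd for candidate v: gcd(4, v). Preserves old gcd iff gcd(4, v) = 4.
  Option A: v=19, gcd(4,19)=1 -> changes
  Option B: v=66, gcd(4,66)=2 -> changes
  Option C: v=25, gcd(4,25)=1 -> changes
  Option D: v=23, gcd(4,23)=1 -> changes
  Option E: v=16, gcd(4,16)=4 -> preserves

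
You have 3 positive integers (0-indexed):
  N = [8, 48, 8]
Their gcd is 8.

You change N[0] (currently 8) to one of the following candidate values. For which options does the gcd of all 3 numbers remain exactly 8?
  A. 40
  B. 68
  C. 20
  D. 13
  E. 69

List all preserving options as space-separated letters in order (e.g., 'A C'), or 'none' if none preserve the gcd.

Old gcd = 8; gcd of others (without N[0]) = 8
New gcd for candidate v: gcd(8, v). Preserves old gcd iff gcd(8, v) = 8.
  Option A: v=40, gcd(8,40)=8 -> preserves
  Option B: v=68, gcd(8,68)=4 -> changes
  Option C: v=20, gcd(8,20)=4 -> changes
  Option D: v=13, gcd(8,13)=1 -> changes
  Option E: v=69, gcd(8,69)=1 -> changes

Answer: A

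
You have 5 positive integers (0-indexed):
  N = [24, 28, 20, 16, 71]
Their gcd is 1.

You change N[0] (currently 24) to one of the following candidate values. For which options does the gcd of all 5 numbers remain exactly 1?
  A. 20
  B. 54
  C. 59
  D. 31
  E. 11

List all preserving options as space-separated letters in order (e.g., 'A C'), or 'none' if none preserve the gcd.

Answer: A B C D E

Derivation:
Old gcd = 1; gcd of others (without N[0]) = 1
New gcd for candidate v: gcd(1, v). Preserves old gcd iff gcd(1, v) = 1.
  Option A: v=20, gcd(1,20)=1 -> preserves
  Option B: v=54, gcd(1,54)=1 -> preserves
  Option C: v=59, gcd(1,59)=1 -> preserves
  Option D: v=31, gcd(1,31)=1 -> preserves
  Option E: v=11, gcd(1,11)=1 -> preserves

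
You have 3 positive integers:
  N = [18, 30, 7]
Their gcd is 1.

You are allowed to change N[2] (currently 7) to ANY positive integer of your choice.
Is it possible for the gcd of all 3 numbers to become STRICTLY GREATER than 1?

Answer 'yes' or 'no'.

Answer: yes

Derivation:
Current gcd = 1
gcd of all OTHER numbers (without N[2]=7): gcd([18, 30]) = 6
The new gcd after any change is gcd(6, new_value).
This can be at most 6.
Since 6 > old gcd 1, the gcd CAN increase (e.g., set N[2] = 6).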